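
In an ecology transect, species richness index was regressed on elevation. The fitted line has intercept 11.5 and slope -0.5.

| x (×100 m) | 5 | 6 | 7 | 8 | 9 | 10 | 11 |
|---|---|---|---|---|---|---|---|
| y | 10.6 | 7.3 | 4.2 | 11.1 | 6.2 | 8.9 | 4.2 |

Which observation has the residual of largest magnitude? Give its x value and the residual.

x=5: ŷ = 11.5 − 0.5·5 = 9; r = 10.6 − 9 = 1.6
x=6: ŷ = 11.5 − 0.5·6 = 8.5; r = 7.3 − 8.5 = -1.2
x=7: ŷ = 11.5 − 0.5·7 = 8; r = 4.2 − 8 = -3.8
x=8: ŷ = 11.5 − 0.5·8 = 7.5; r = 11.1 − 7.5 = 3.6
x=9: ŷ = 11.5 − 0.5·9 = 7; r = 6.2 − 7 = -0.8
x=10: ŷ = 11.5 − 0.5·10 = 6.5; r = 8.9 − 6.5 = 2.4
x=11: ŷ = 11.5 − 0.5·11 = 6; r = 4.2 − 6 = -1.8
Largest |r| is 3.8 at x = 7, residual -3.8.

x = 7, r = -3.8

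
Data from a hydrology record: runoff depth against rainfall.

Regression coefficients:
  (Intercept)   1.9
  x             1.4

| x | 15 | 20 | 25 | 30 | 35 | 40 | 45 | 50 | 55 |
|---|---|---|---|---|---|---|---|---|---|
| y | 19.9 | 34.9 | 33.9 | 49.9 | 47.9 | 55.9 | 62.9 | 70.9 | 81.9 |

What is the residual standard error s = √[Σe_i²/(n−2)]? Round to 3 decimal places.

x=15: ŷ = 1.9 + 1.4·15 = 22.9; e = 19.9 − 22.9 = -3
x=20: ŷ = 1.9 + 1.4·20 = 29.9; e = 34.9 − 29.9 = 5
x=25: ŷ = 1.9 + 1.4·25 = 36.9; e = 33.9 − 36.9 = -3
x=30: ŷ = 1.9 + 1.4·30 = 43.9; e = 49.9 − 43.9 = 6
x=35: ŷ = 1.9 + 1.4·35 = 50.9; e = 47.9 − 50.9 = -3
x=40: ŷ = 1.9 + 1.4·40 = 57.9; e = 55.9 − 57.9 = -2
x=45: ŷ = 1.9 + 1.4·45 = 64.9; e = 62.9 − 64.9 = -2
x=50: ŷ = 1.9 + 1.4·50 = 71.9; e = 70.9 − 71.9 = -1
x=55: ŷ = 1.9 + 1.4·55 = 78.9; e = 81.9 − 78.9 = 3
SSE = 9 + 25 + 9 + 36 + 9 + 4 + 4 + 1 + 9 = 106
s = √(106/7) = √15.1429 ≈ 3.891

s = 3.891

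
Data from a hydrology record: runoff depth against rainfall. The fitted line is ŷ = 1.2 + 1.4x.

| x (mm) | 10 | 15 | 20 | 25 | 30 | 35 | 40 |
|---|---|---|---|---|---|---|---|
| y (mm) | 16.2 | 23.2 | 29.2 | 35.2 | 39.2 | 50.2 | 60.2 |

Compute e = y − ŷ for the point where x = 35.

ŷ = 1.2 + 1.4·35 = 50.2
e = 50.2 − 50.2 = 0

e = 0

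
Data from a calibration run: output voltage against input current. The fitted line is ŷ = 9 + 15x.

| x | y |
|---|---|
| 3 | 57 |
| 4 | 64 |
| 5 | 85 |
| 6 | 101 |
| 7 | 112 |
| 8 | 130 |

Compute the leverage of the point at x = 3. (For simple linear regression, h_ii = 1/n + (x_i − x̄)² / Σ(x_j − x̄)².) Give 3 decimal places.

h = 0.524

x̄ = (3 + 4 + 5 + 6 + 7 + 8)/6 = 5.5
Σ(x − x̄)² = 6.25 + 2.25 + 0.25 + 0.25 + 2.25 + 6.25 = 17.5
h = 1/6 + (-2.5)²/17.5 = 0.166667 + 0.357143 = 0.524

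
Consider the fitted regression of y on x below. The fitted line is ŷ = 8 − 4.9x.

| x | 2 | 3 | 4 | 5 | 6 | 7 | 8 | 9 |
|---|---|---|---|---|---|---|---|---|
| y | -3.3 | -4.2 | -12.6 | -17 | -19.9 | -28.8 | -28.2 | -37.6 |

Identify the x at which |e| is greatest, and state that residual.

x = 8, e = 3

x=2: ŷ = 8 − 4.9·2 = -1.8; e = -3.3 − (-1.8) = -1.5
x=3: ŷ = 8 − 4.9·3 = -6.7; e = -4.2 − (-6.7) = 2.5
x=4: ŷ = 8 − 4.9·4 = -11.6; e = -12.6 − (-11.6) = -1
x=5: ŷ = 8 − 4.9·5 = -16.5; e = -17 − (-16.5) = -0.5
x=6: ŷ = 8 − 4.9·6 = -21.4; e = -19.9 − (-21.4) = 1.5
x=7: ŷ = 8 − 4.9·7 = -26.3; e = -28.8 − (-26.3) = -2.5
x=8: ŷ = 8 − 4.9·8 = -31.2; e = -28.2 − (-31.2) = 3
x=9: ŷ = 8 − 4.9·9 = -36.1; e = -37.6 − (-36.1) = -1.5
Largest |e| is 3 at x = 8, residual 3.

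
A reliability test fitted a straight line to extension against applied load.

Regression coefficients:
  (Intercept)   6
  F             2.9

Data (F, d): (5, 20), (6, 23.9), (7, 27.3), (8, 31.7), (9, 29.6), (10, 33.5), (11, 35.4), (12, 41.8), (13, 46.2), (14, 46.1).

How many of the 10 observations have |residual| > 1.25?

5

F=5: ŷ = 6 + 2.9·5 = 20.5; r = 20 − 20.5 = -0.5
F=6: ŷ = 6 + 2.9·6 = 23.4; r = 23.9 − 23.4 = 0.5
F=7: ŷ = 6 + 2.9·7 = 26.3; r = 27.3 − 26.3 = 1
F=8: ŷ = 6 + 2.9·8 = 29.2; r = 31.7 − 29.2 = 2.5
F=9: ŷ = 6 + 2.9·9 = 32.1; r = 29.6 − 32.1 = -2.5
F=10: ŷ = 6 + 2.9·10 = 35; r = 33.5 − 35 = -1.5
F=11: ŷ = 6 + 2.9·11 = 37.9; r = 35.4 − 37.9 = -2.5
F=12: ŷ = 6 + 2.9·12 = 40.8; r = 41.8 − 40.8 = 1
F=13: ŷ = 6 + 2.9·13 = 43.7; r = 46.2 − 43.7 = 2.5
F=14: ŷ = 6 + 2.9·14 = 46.6; r = 46.1 − 46.6 = -0.5
|r| > 1.25: F=8 (|r|=2.5), F=9 (|r|=2.5), F=10 (|r|=1.5), F=11 (|r|=2.5), F=13 (|r|=2.5) → 5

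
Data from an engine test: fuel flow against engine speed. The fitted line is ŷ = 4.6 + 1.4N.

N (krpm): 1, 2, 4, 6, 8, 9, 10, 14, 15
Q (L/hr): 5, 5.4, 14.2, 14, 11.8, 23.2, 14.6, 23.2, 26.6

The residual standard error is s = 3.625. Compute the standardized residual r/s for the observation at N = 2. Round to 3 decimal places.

-0.552

ŷ = 4.6 + 1.4·2 = 7.4
r = 5.4 − 7.4 = -2
r/s = -2 / 3.625 = -0.552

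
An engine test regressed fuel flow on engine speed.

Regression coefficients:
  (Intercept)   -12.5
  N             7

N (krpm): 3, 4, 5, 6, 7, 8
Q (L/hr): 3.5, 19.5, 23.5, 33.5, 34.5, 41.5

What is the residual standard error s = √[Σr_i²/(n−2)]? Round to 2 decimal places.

N=3: ŷ = -12.5 + 7·3 = 8.5; r = 3.5 − 8.5 = -5
N=4: ŷ = -12.5 + 7·4 = 15.5; r = 19.5 − 15.5 = 4
N=5: ŷ = -12.5 + 7·5 = 22.5; r = 23.5 − 22.5 = 1
N=6: ŷ = -12.5 + 7·6 = 29.5; r = 33.5 − 29.5 = 4
N=7: ŷ = -12.5 + 7·7 = 36.5; r = 34.5 − 36.5 = -2
N=8: ŷ = -12.5 + 7·8 = 43.5; r = 41.5 − 43.5 = -2
SSE = 25 + 16 + 1 + 16 + 4 + 4 = 66
s = √(66/4) = √16.5 ≈ 4.06

s = 4.06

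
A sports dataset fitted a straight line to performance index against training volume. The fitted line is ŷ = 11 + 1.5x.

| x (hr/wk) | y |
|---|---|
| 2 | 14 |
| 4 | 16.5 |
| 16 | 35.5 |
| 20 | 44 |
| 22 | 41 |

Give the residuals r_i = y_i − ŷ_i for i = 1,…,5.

x=2: ŷ = 11 + 1.5·2 = 14; r = 14 − 14 = 0
x=4: ŷ = 11 + 1.5·4 = 17; r = 16.5 − 17 = -0.5
x=16: ŷ = 11 + 1.5·16 = 35; r = 35.5 − 35 = 0.5
x=20: ŷ = 11 + 1.5·20 = 41; r = 44 − 41 = 3
x=22: ŷ = 11 + 1.5·22 = 44; r = 41 − 44 = -3

0, -0.5, 0.5, 3, -3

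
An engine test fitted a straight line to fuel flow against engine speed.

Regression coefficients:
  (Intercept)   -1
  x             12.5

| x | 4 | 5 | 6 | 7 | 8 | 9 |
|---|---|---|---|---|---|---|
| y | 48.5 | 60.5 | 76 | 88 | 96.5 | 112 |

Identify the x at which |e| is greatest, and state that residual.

x = 8, e = -2.5

x=4: ŷ = -1 + 12.5·4 = 49; e = 48.5 − 49 = -0.5
x=5: ŷ = -1 + 12.5·5 = 61.5; e = 60.5 − 61.5 = -1
x=6: ŷ = -1 + 12.5·6 = 74; e = 76 − 74 = 2
x=7: ŷ = -1 + 12.5·7 = 86.5; e = 88 − 86.5 = 1.5
x=8: ŷ = -1 + 12.5·8 = 99; e = 96.5 − 99 = -2.5
x=9: ŷ = -1 + 12.5·9 = 111.5; e = 112 − 111.5 = 0.5
Largest |e| is 2.5 at x = 8, residual -2.5.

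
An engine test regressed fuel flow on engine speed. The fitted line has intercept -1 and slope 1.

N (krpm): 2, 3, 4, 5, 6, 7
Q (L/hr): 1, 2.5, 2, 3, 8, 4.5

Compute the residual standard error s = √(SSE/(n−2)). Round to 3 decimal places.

s = 1.837

N=2: ŷ = -1 + 2 = 1; r = 1 − 1 = 0
N=3: ŷ = -1 + 3 = 2; r = 2.5 − 2 = 0.5
N=4: ŷ = -1 + 4 = 3; r = 2 − 3 = -1
N=5: ŷ = -1 + 5 = 4; r = 3 − 4 = -1
N=6: ŷ = -1 + 6 = 5; r = 8 − 5 = 3
N=7: ŷ = -1 + 7 = 6; r = 4.5 − 6 = -1.5
SSE = 0 + 0.25 + 1 + 1 + 9 + 2.25 = 13.5
s = √(13.5/4) = √3.375 ≈ 1.837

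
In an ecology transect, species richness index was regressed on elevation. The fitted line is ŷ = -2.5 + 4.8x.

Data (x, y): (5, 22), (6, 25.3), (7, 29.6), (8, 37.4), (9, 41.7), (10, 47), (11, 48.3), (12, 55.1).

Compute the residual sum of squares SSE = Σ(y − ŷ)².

x=5: ŷ = -2.5 + 4.8·5 = 21.5; e = 22 − 21.5 = 0.5
x=6: ŷ = -2.5 + 4.8·6 = 26.3; e = 25.3 − 26.3 = -1
x=7: ŷ = -2.5 + 4.8·7 = 31.1; e = 29.6 − 31.1 = -1.5
x=8: ŷ = -2.5 + 4.8·8 = 35.9; e = 37.4 − 35.9 = 1.5
x=9: ŷ = -2.5 + 4.8·9 = 40.7; e = 41.7 − 40.7 = 1
x=10: ŷ = -2.5 + 4.8·10 = 45.5; e = 47 − 45.5 = 1.5
x=11: ŷ = -2.5 + 4.8·11 = 50.3; e = 48.3 − 50.3 = -2
x=12: ŷ = -2.5 + 4.8·12 = 55.1; e = 55.1 − 55.1 = 0
SSE = 0.25 + 1 + 2.25 + 2.25 + 1 + 2.25 + 4 + 0 = 13

SSE = 13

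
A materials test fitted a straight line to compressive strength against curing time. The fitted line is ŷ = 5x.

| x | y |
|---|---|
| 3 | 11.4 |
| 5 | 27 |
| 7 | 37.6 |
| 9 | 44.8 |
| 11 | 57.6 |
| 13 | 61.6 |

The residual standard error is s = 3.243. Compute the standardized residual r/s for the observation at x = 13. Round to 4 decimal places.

ŷ = 5·13 = 65
r = 61.6 − 65 = -3.4
r/s = -3.4 / 3.243 = -1.0484

-1.0484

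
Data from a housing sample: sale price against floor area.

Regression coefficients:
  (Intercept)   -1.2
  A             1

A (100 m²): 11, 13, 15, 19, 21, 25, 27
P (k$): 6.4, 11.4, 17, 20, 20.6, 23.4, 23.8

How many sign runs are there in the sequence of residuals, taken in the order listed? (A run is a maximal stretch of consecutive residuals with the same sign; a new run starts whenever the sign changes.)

A=11: ŷ = -1.2 + 11 = 9.8; r = 6.4 − 9.8 = -3.4
A=13: ŷ = -1.2 + 13 = 11.8; r = 11.4 − 11.8 = -0.4
A=15: ŷ = -1.2 + 15 = 13.8; r = 17 − 13.8 = 3.2
A=19: ŷ = -1.2 + 19 = 17.8; r = 20 − 17.8 = 2.2
A=21: ŷ = -1.2 + 21 = 19.8; r = 20.6 − 19.8 = 0.8
A=25: ŷ = -1.2 + 25 = 23.8; r = 23.4 − 23.8 = -0.4
A=27: ŷ = -1.2 + 27 = 25.8; r = 23.8 − 25.8 = -2
Signs: − − + + + − −
Runs: −×2, +×3, −×2 → 3

3 runs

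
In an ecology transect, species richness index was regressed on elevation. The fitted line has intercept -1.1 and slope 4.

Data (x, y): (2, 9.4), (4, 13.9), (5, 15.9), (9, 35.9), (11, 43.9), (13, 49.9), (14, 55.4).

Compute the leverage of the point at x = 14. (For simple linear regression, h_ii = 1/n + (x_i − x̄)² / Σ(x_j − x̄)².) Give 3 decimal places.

x̄ = (2 + 4 + 5 + 9 + 11 + 13 + 14)/7 = 8.28571
Σ(x − x̄)² = 39.5102 + 18.3673 + 10.7959 + 0.510204 + 7.36735 + 22.2245 + 32.6531 = 131.429
h = 1/7 + (5.71429)²/131.429 = 0.142857 + 0.248447 = 0.391

h = 0.391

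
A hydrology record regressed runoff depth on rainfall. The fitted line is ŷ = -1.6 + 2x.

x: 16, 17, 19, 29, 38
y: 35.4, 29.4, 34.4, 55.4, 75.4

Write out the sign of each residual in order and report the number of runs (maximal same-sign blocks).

x=16: ŷ = -1.6 + 2·16 = 30.4; r = 35.4 − 30.4 = 5
x=17: ŷ = -1.6 + 2·17 = 32.4; r = 29.4 − 32.4 = -3
x=19: ŷ = -1.6 + 2·19 = 36.4; r = 34.4 − 36.4 = -2
x=29: ŷ = -1.6 + 2·29 = 56.4; r = 55.4 − 56.4 = -1
x=38: ŷ = -1.6 + 2·38 = 74.4; r = 75.4 − 74.4 = 1
Signs: + − − − +
Runs: +×1, −×3, +×1 → 3

3 runs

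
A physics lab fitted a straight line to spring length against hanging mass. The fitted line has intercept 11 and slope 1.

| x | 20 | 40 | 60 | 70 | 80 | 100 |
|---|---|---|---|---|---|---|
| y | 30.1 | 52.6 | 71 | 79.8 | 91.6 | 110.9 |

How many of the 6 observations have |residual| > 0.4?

4

x=20: ŷ = 11 + 20 = 31; r = 30.1 − 31 = -0.9
x=40: ŷ = 11 + 40 = 51; r = 52.6 − 51 = 1.6
x=60: ŷ = 11 + 60 = 71; r = 71 − 71 = 0
x=70: ŷ = 11 + 70 = 81; r = 79.8 − 81 = -1.2
x=80: ŷ = 11 + 80 = 91; r = 91.6 − 91 = 0.6
x=100: ŷ = 11 + 100 = 111; r = 110.9 − 111 = -0.1
|r| > 0.4: x=20 (|r|=0.9), x=40 (|r|=1.6), x=70 (|r|=1.2), x=80 (|r|=0.6) → 4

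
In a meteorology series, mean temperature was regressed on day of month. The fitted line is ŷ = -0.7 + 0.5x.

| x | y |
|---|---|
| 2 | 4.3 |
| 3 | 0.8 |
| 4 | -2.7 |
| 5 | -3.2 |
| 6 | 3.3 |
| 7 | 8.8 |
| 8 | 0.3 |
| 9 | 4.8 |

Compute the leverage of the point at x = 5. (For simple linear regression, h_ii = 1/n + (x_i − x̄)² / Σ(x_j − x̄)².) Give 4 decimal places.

x̄ = (2 + 3 + 4 + 5 + 6 + 7 + 8 + 9)/8 = 5.5
Σ(x − x̄)² = 12.25 + 6.25 + 2.25 + 0.25 + 0.25 + 2.25 + 6.25 + 12.25 = 42
h = 1/8 + (-0.5)²/42 = 0.125 + 0.00595238 = 0.1310

h = 0.1310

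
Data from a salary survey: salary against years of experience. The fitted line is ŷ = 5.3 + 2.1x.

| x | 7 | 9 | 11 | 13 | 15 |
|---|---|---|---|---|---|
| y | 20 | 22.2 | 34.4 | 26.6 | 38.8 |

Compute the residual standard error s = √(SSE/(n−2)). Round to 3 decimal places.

x=7: ŷ = 5.3 + 2.1·7 = 20; e = 20 − 20 = 0
x=9: ŷ = 5.3 + 2.1·9 = 24.2; e = 22.2 − 24.2 = -2
x=11: ŷ = 5.3 + 2.1·11 = 28.4; e = 34.4 − 28.4 = 6
x=13: ŷ = 5.3 + 2.1·13 = 32.6; e = 26.6 − 32.6 = -6
x=15: ŷ = 5.3 + 2.1·15 = 36.8; e = 38.8 − 36.8 = 2
SSE = 0 + 4 + 36 + 36 + 4 = 80
s = √(80/3) = √26.6667 ≈ 5.164

s = 5.164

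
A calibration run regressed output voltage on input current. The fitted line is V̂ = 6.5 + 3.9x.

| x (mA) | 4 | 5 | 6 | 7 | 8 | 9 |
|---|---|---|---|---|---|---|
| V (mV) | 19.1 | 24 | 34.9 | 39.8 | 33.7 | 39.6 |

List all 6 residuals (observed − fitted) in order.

x=4: V̂ = 6.5 + 3.9·4 = 22.1; r = 19.1 − 22.1 = -3
x=5: V̂ = 6.5 + 3.9·5 = 26; r = 24 − 26 = -2
x=6: V̂ = 6.5 + 3.9·6 = 29.9; r = 34.9 − 29.9 = 5
x=7: V̂ = 6.5 + 3.9·7 = 33.8; r = 39.8 − 33.8 = 6
x=8: V̂ = 6.5 + 3.9·8 = 37.7; r = 33.7 − 37.7 = -4
x=9: V̂ = 6.5 + 3.9·9 = 41.6; r = 39.6 − 41.6 = -2

-3, -2, 5, 6, -4, -2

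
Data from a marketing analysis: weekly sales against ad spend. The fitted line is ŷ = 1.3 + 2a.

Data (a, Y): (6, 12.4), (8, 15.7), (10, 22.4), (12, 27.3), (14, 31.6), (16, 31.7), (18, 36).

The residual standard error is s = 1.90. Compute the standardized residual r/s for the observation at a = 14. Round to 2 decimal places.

1.21

ŷ = 1.3 + 2·14 = 29.3
r = 31.6 − 29.3 = 2.3
r/s = 2.3 / 1.90 = 1.21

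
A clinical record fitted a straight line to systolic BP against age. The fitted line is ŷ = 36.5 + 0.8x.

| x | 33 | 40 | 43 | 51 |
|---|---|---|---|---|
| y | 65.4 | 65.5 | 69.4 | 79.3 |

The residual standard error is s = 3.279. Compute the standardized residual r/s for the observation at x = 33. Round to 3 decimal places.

0.762

ŷ = 36.5 + 0.8·33 = 62.9
r = 65.4 − 62.9 = 2.5
r/s = 2.5 / 3.279 = 0.762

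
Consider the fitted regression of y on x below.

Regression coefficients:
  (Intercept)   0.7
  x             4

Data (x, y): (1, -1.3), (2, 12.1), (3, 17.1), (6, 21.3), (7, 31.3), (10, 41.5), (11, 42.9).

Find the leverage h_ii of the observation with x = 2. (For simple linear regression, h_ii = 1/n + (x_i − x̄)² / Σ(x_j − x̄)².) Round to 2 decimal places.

x̄ = (1 + 2 + 3 + 6 + 7 + 10 + 11)/7 = 5.71429
Σ(x − x̄)² = 22.2245 + 13.7959 + 7.36735 + 0.0816327 + 1.65306 + 18.3673 + 27.9388 = 91.4286
h = 1/7 + (-3.71429)²/91.4286 = 0.142857 + 0.150893 = 0.29

h = 0.29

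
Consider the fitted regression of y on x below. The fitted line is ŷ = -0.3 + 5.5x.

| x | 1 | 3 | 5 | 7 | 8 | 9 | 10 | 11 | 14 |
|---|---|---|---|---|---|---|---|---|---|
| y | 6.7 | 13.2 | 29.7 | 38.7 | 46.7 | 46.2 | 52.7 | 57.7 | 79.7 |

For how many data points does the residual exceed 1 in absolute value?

x=1: ŷ = -0.3 + 5.5·1 = 5.2; e = 6.7 − 5.2 = 1.5
x=3: ŷ = -0.3 + 5.5·3 = 16.2; e = 13.2 − 16.2 = -3
x=5: ŷ = -0.3 + 5.5·5 = 27.2; e = 29.7 − 27.2 = 2.5
x=7: ŷ = -0.3 + 5.5·7 = 38.2; e = 38.7 − 38.2 = 0.5
x=8: ŷ = -0.3 + 5.5·8 = 43.7; e = 46.7 − 43.7 = 3
x=9: ŷ = -0.3 + 5.5·9 = 49.2; e = 46.2 − 49.2 = -3
x=10: ŷ = -0.3 + 5.5·10 = 54.7; e = 52.7 − 54.7 = -2
x=11: ŷ = -0.3 + 5.5·11 = 60.2; e = 57.7 − 60.2 = -2.5
x=14: ŷ = -0.3 + 5.5·14 = 76.7; e = 79.7 − 76.7 = 3
|e| > 1: x=1 (|e|=1.5), x=3 (|e|=3), x=5 (|e|=2.5), x=8 (|e|=3), x=9 (|e|=3), x=10 (|e|=2), x=11 (|e|=2.5), x=14 (|e|=3) → 8

8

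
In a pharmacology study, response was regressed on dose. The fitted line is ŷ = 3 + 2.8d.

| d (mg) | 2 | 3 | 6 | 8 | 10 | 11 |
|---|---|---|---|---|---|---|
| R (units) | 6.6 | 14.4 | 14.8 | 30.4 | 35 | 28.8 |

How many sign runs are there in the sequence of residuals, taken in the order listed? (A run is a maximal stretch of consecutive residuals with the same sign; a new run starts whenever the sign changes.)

d=2: ŷ = 3 + 2.8·2 = 8.6; e = 6.6 − 8.6 = -2
d=3: ŷ = 3 + 2.8·3 = 11.4; e = 14.4 − 11.4 = 3
d=6: ŷ = 3 + 2.8·6 = 19.8; e = 14.8 − 19.8 = -5
d=8: ŷ = 3 + 2.8·8 = 25.4; e = 30.4 − 25.4 = 5
d=10: ŷ = 3 + 2.8·10 = 31; e = 35 − 31 = 4
d=11: ŷ = 3 + 2.8·11 = 33.8; e = 28.8 − 33.8 = -5
Signs: − + − + + −
Runs: −×1, +×1, −×1, +×2, −×1 → 5

5 runs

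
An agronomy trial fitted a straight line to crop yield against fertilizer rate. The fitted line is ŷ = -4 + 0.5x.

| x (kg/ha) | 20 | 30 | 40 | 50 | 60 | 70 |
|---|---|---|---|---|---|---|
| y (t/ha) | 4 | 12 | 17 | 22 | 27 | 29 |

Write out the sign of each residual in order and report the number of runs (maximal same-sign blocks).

x=20: ŷ = -4 + 0.5·20 = 6; e = 4 − 6 = -2
x=30: ŷ = -4 + 0.5·30 = 11; e = 12 − 11 = 1
x=40: ŷ = -4 + 0.5·40 = 16; e = 17 − 16 = 1
x=50: ŷ = -4 + 0.5·50 = 21; e = 22 − 21 = 1
x=60: ŷ = -4 + 0.5·60 = 26; e = 27 − 26 = 1
x=70: ŷ = -4 + 0.5·70 = 31; e = 29 − 31 = -2
Signs: − + + + + −
Runs: −×1, +×4, −×1 → 3

3 runs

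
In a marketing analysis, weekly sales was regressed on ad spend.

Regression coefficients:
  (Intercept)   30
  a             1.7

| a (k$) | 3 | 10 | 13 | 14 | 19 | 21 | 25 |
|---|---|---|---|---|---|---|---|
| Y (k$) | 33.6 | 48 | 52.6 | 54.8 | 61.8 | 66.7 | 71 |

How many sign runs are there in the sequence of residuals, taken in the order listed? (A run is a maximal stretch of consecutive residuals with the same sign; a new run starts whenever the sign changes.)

a=3: Ŷ = 30 + 1.7·3 = 35.1; r = 33.6 − 35.1 = -1.5
a=10: Ŷ = 30 + 1.7·10 = 47; r = 48 − 47 = 1
a=13: Ŷ = 30 + 1.7·13 = 52.1; r = 52.6 − 52.1 = 0.5
a=14: Ŷ = 30 + 1.7·14 = 53.8; r = 54.8 − 53.8 = 1
a=19: Ŷ = 30 + 1.7·19 = 62.3; r = 61.8 − 62.3 = -0.5
a=21: Ŷ = 30 + 1.7·21 = 65.7; r = 66.7 − 65.7 = 1
a=25: Ŷ = 30 + 1.7·25 = 72.5; r = 71 − 72.5 = -1.5
Signs: − + + + − + −
Runs: −×1, +×3, −×1, +×1, −×1 → 5

5 runs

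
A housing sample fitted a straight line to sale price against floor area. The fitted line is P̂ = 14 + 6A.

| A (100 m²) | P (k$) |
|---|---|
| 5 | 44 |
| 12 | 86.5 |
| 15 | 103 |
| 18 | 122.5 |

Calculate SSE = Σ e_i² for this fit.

A=5: P̂ = 14 + 6·5 = 44; e = 44 − 44 = 0
A=12: P̂ = 14 + 6·12 = 86; e = 86.5 − 86 = 0.5
A=15: P̂ = 14 + 6·15 = 104; e = 103 − 104 = -1
A=18: P̂ = 14 + 6·18 = 122; e = 122.5 − 122 = 0.5
SSE = 0 + 0.25 + 1 + 0.25 = 1.5

SSE = 1.5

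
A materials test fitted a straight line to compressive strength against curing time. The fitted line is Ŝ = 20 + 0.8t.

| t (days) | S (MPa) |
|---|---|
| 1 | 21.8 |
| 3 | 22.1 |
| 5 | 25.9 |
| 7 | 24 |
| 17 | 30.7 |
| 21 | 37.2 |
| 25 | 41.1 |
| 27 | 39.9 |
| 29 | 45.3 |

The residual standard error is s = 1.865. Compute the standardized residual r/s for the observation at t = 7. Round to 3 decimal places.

-0.858

Ŝ = 20 + 0.8·7 = 25.6
r = 24 − 25.6 = -1.6
r/s = -1.6 / 1.865 = -0.858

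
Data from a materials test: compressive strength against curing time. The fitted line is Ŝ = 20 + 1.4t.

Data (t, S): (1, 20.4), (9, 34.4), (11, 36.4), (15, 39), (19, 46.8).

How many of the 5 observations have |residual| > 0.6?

t=1: Ŝ = 20 + 1.4·1 = 21.4; r = 20.4 − 21.4 = -1
t=9: Ŝ = 20 + 1.4·9 = 32.6; r = 34.4 − 32.6 = 1.8
t=11: Ŝ = 20 + 1.4·11 = 35.4; r = 36.4 − 35.4 = 1
t=15: Ŝ = 20 + 1.4·15 = 41; r = 39 − 41 = -2
t=19: Ŝ = 20 + 1.4·19 = 46.6; r = 46.8 − 46.6 = 0.2
|r| > 0.6: t=1 (|r|=1), t=9 (|r|=1.8), t=11 (|r|=1), t=15 (|r|=2) → 4

4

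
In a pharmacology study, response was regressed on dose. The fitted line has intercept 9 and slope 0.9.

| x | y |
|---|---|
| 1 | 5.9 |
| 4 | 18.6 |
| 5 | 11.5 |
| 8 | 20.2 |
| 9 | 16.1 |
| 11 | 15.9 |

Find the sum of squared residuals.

SSE = 82

x=1: ŷ = 9 + 0.9·1 = 9.9; e = 5.9 − 9.9 = -4
x=4: ŷ = 9 + 0.9·4 = 12.6; e = 18.6 − 12.6 = 6
x=5: ŷ = 9 + 0.9·5 = 13.5; e = 11.5 − 13.5 = -2
x=8: ŷ = 9 + 0.9·8 = 16.2; e = 20.2 − 16.2 = 4
x=9: ŷ = 9 + 0.9·9 = 17.1; e = 16.1 − 17.1 = -1
x=11: ŷ = 9 + 0.9·11 = 18.9; e = 15.9 − 18.9 = -3
SSE = 16 + 36 + 4 + 16 + 1 + 9 = 82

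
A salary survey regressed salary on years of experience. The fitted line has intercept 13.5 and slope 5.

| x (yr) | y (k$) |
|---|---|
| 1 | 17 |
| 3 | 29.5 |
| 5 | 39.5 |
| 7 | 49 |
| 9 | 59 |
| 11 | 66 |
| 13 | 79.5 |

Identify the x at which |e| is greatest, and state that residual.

x = 11, e = -2.5

x=1: ŷ = 13.5 + 5·1 = 18.5; e = 17 − 18.5 = -1.5
x=3: ŷ = 13.5 + 5·3 = 28.5; e = 29.5 − 28.5 = 1
x=5: ŷ = 13.5 + 5·5 = 38.5; e = 39.5 − 38.5 = 1
x=7: ŷ = 13.5 + 5·7 = 48.5; e = 49 − 48.5 = 0.5
x=9: ŷ = 13.5 + 5·9 = 58.5; e = 59 − 58.5 = 0.5
x=11: ŷ = 13.5 + 5·11 = 68.5; e = 66 − 68.5 = -2.5
x=13: ŷ = 13.5 + 5·13 = 78.5; e = 79.5 − 78.5 = 1
Largest |e| is 2.5 at x = 11, residual -2.5.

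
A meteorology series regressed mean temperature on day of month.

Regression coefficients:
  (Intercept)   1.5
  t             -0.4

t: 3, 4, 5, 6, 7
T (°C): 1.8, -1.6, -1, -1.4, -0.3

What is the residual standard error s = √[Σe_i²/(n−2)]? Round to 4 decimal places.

s = 1.4142

t=3: ŷ = 1.5 − 0.4·3 = 0.3; e = 1.8 − 0.3 = 1.5
t=4: ŷ = 1.5 − 0.4·4 = -0.1; e = -1.6 − (-0.1) = -1.5
t=5: ŷ = 1.5 − 0.4·5 = -0.5; e = -1 − (-0.5) = -0.5
t=6: ŷ = 1.5 − 0.4·6 = -0.9; e = -1.4 − (-0.9) = -0.5
t=7: ŷ = 1.5 − 0.4·7 = -1.3; e = -0.3 − (-1.3) = 1
SSE = 2.25 + 2.25 + 0.25 + 0.25 + 1 = 6
s = √(6/3) = √2 ≈ 1.4142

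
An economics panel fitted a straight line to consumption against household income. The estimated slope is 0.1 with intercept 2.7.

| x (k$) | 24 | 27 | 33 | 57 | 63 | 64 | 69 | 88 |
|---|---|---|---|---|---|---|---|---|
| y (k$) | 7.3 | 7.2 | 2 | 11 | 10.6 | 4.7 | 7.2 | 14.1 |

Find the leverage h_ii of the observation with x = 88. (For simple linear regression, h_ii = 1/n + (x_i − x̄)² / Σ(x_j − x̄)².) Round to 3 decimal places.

x̄ = (24 + 27 + 33 + 57 + 63 + 64 + 69 + 88)/8 = 53.125
Σ(x − x̄)² = 848.266 + 682.516 + 405.016 + 15.0156 + 97.5156 + 118.266 + 252.016 + 1216.27 = 3634.88
h = 1/8 + (34.875)²/3634.88 = 0.125 + 0.33461 = 0.460

h = 0.460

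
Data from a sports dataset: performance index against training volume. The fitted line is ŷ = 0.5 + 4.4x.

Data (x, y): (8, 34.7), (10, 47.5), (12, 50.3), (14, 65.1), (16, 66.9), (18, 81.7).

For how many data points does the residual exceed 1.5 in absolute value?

x=8: ŷ = 0.5 + 4.4·8 = 35.7; r = 34.7 − 35.7 = -1
x=10: ŷ = 0.5 + 4.4·10 = 44.5; r = 47.5 − 44.5 = 3
x=12: ŷ = 0.5 + 4.4·12 = 53.3; r = 50.3 − 53.3 = -3
x=14: ŷ = 0.5 + 4.4·14 = 62.1; r = 65.1 − 62.1 = 3
x=16: ŷ = 0.5 + 4.4·16 = 70.9; r = 66.9 − 70.9 = -4
x=18: ŷ = 0.5 + 4.4·18 = 79.7; r = 81.7 − 79.7 = 2
|r| > 1.5: x=10 (|r|=3), x=12 (|r|=3), x=14 (|r|=3), x=16 (|r|=4), x=18 (|r|=2) → 5

5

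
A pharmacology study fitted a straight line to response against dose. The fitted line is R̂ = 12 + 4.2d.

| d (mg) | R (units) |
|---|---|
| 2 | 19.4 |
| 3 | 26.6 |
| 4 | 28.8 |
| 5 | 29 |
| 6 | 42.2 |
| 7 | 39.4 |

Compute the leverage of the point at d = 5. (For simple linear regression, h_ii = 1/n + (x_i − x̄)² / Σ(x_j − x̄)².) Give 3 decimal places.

d̄ = (2 + 3 + 4 + 5 + 6 + 7)/6 = 4.5
Σ(d − d̄)² = 6.25 + 2.25 + 0.25 + 0.25 + 2.25 + 6.25 = 17.5
h = 1/6 + (0.5)²/17.5 = 0.166667 + 0.0142857 = 0.181

h = 0.181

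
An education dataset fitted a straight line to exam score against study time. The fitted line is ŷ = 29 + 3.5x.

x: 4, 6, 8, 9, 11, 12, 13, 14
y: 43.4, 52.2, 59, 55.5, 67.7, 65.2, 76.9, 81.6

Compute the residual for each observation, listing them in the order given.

0.4, 2.2, 2, -5, 0.2, -5.8, 2.4, 3.6

x=4: ŷ = 29 + 3.5·4 = 43; r = 43.4 − 43 = 0.4
x=6: ŷ = 29 + 3.5·6 = 50; r = 52.2 − 50 = 2.2
x=8: ŷ = 29 + 3.5·8 = 57; r = 59 − 57 = 2
x=9: ŷ = 29 + 3.5·9 = 60.5; r = 55.5 − 60.5 = -5
x=11: ŷ = 29 + 3.5·11 = 67.5; r = 67.7 − 67.5 = 0.2
x=12: ŷ = 29 + 3.5·12 = 71; r = 65.2 − 71 = -5.8
x=13: ŷ = 29 + 3.5·13 = 74.5; r = 76.9 − 74.5 = 2.4
x=14: ŷ = 29 + 3.5·14 = 78; r = 81.6 − 78 = 3.6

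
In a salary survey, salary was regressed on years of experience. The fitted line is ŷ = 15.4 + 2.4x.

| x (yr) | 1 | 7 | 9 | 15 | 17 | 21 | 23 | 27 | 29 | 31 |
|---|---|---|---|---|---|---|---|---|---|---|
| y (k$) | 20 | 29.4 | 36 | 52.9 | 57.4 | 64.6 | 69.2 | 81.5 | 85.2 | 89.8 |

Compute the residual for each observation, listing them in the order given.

x=1: ŷ = 15.4 + 2.4·1 = 17.8; e = 20 − 17.8 = 2.2
x=7: ŷ = 15.4 + 2.4·7 = 32.2; e = 29.4 − 32.2 = -2.8
x=9: ŷ = 15.4 + 2.4·9 = 37; e = 36 − 37 = -1
x=15: ŷ = 15.4 + 2.4·15 = 51.4; e = 52.9 − 51.4 = 1.5
x=17: ŷ = 15.4 + 2.4·17 = 56.2; e = 57.4 − 56.2 = 1.2
x=21: ŷ = 15.4 + 2.4·21 = 65.8; e = 64.6 − 65.8 = -1.2
x=23: ŷ = 15.4 + 2.4·23 = 70.6; e = 69.2 − 70.6 = -1.4
x=27: ŷ = 15.4 + 2.4·27 = 80.2; e = 81.5 − 80.2 = 1.3
x=29: ŷ = 15.4 + 2.4·29 = 85; e = 85.2 − 85 = 0.2
x=31: ŷ = 15.4 + 2.4·31 = 89.8; e = 89.8 − 89.8 = 0

2.2, -2.8, -1, 1.5, 1.2, -1.2, -1.4, 1.3, 0.2, 0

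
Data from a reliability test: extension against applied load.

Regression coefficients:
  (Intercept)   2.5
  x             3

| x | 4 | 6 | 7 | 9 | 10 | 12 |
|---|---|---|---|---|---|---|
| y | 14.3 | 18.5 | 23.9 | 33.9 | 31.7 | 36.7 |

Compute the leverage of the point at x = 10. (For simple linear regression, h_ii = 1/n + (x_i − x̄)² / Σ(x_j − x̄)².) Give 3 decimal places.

h = 0.262

x̄ = (4 + 6 + 7 + 9 + 10 + 12)/6 = 8
Σ(x − x̄)² = 16 + 4 + 1 + 1 + 4 + 16 = 42
h = 1/6 + (2)²/42 = 0.166667 + 0.0952381 = 0.262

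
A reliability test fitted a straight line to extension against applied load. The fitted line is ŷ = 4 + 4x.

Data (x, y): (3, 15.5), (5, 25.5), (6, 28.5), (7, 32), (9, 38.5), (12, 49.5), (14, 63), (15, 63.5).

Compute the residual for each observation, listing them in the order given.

x=3: ŷ = 4 + 4·3 = 16; e = 15.5 − 16 = -0.5
x=5: ŷ = 4 + 4·5 = 24; e = 25.5 − 24 = 1.5
x=6: ŷ = 4 + 4·6 = 28; e = 28.5 − 28 = 0.5
x=7: ŷ = 4 + 4·7 = 32; e = 32 − 32 = 0
x=9: ŷ = 4 + 4·9 = 40; e = 38.5 − 40 = -1.5
x=12: ŷ = 4 + 4·12 = 52; e = 49.5 − 52 = -2.5
x=14: ŷ = 4 + 4·14 = 60; e = 63 − 60 = 3
x=15: ŷ = 4 + 4·15 = 64; e = 63.5 − 64 = -0.5

-0.5, 1.5, 0.5, 0, -1.5, -2.5, 3, -0.5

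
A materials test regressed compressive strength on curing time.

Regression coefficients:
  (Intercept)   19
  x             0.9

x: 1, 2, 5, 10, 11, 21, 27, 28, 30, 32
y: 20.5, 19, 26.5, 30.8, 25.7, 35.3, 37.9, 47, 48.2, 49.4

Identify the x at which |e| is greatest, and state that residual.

x=1: ŷ = 19 + 0.9·1 = 19.9; e = 20.5 − 19.9 = 0.6
x=2: ŷ = 19 + 0.9·2 = 20.8; e = 19 − 20.8 = -1.8
x=5: ŷ = 19 + 0.9·5 = 23.5; e = 26.5 − 23.5 = 3
x=10: ŷ = 19 + 0.9·10 = 28; e = 30.8 − 28 = 2.8
x=11: ŷ = 19 + 0.9·11 = 28.9; e = 25.7 − 28.9 = -3.2
x=21: ŷ = 19 + 0.9·21 = 37.9; e = 35.3 − 37.9 = -2.6
x=27: ŷ = 19 + 0.9·27 = 43.3; e = 37.9 − 43.3 = -5.4
x=28: ŷ = 19 + 0.9·28 = 44.2; e = 47 − 44.2 = 2.8
x=30: ŷ = 19 + 0.9·30 = 46; e = 48.2 − 46 = 2.2
x=32: ŷ = 19 + 0.9·32 = 47.8; e = 49.4 − 47.8 = 1.6
Largest |e| is 5.4 at x = 27, residual -5.4.

x = 27, e = -5.4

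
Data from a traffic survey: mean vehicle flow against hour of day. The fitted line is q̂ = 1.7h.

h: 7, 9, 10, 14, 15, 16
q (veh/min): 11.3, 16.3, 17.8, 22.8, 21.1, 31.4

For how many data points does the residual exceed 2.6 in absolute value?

h=7: q̂ = 1.7·7 = 11.9; r = 11.3 − 11.9 = -0.6
h=9: q̂ = 1.7·9 = 15.3; r = 16.3 − 15.3 = 1
h=10: q̂ = 1.7·10 = 17; r = 17.8 − 17 = 0.8
h=14: q̂ = 1.7·14 = 23.8; r = 22.8 − 23.8 = -1
h=15: q̂ = 1.7·15 = 25.5; r = 21.1 − 25.5 = -4.4
h=16: q̂ = 1.7·16 = 27.2; r = 31.4 − 27.2 = 4.2
|r| > 2.6: h=15 (|r|=4.4), h=16 (|r|=4.2) → 2

2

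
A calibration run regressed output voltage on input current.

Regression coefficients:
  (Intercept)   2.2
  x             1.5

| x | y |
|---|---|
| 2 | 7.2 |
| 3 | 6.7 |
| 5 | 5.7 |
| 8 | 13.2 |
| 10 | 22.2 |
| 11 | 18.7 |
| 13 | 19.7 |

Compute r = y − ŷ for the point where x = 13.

ŷ = 2.2 + 1.5·13 = 21.7
r = 19.7 − 21.7 = -2

r = -2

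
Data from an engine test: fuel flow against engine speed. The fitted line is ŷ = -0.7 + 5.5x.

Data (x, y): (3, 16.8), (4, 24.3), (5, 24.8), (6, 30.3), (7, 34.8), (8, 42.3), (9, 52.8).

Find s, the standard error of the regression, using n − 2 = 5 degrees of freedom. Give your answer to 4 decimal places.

x=3: ŷ = -0.7 + 5.5·3 = 15.8; r = 16.8 − 15.8 = 1
x=4: ŷ = -0.7 + 5.5·4 = 21.3; r = 24.3 − 21.3 = 3
x=5: ŷ = -0.7 + 5.5·5 = 26.8; r = 24.8 − 26.8 = -2
x=6: ŷ = -0.7 + 5.5·6 = 32.3; r = 30.3 − 32.3 = -2
x=7: ŷ = -0.7 + 5.5·7 = 37.8; r = 34.8 − 37.8 = -3
x=8: ŷ = -0.7 + 5.5·8 = 43.3; r = 42.3 − 43.3 = -1
x=9: ŷ = -0.7 + 5.5·9 = 48.8; r = 52.8 − 48.8 = 4
SSE = 1 + 9 + 4 + 4 + 9 + 1 + 16 = 44
s = √(44/5) = √8.8 ≈ 2.9665

s = 2.9665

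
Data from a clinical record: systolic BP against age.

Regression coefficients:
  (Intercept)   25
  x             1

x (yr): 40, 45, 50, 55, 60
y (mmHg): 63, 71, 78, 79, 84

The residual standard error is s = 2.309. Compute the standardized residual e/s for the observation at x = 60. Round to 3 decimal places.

ŷ = 25 + 60 = 85
e = 84 − 85 = -1
e/s = -1 / 2.309 = -0.433

-0.433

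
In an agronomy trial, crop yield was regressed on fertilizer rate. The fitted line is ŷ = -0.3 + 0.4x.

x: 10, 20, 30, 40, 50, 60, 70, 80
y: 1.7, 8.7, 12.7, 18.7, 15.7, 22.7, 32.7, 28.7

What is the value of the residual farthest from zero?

x=10: ŷ = -0.3 + 0.4·10 = 3.7; e = 1.7 − 3.7 = -2
x=20: ŷ = -0.3 + 0.4·20 = 7.7; e = 8.7 − 7.7 = 1
x=30: ŷ = -0.3 + 0.4·30 = 11.7; e = 12.7 − 11.7 = 1
x=40: ŷ = -0.3 + 0.4·40 = 15.7; e = 18.7 − 15.7 = 3
x=50: ŷ = -0.3 + 0.4·50 = 19.7; e = 15.7 − 19.7 = -4
x=60: ŷ = -0.3 + 0.4·60 = 23.7; e = 22.7 − 23.7 = -1
x=70: ŷ = -0.3 + 0.4·70 = 27.7; e = 32.7 − 27.7 = 5
x=80: ŷ = -0.3 + 0.4·80 = 31.7; e = 28.7 − 31.7 = -3
Largest |e| is 5 at x = 70, residual 5.

e = 5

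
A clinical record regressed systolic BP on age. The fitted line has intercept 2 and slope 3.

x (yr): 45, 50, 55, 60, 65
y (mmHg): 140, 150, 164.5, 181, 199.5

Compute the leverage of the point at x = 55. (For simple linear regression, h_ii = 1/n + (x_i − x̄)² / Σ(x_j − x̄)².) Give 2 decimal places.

h = 0.20

x̄ = (45 + 50 + 55 + 60 + 65)/5 = 55
Σ(x − x̄)² = 100 + 25 + 0 + 25 + 100 = 250
h = 1/5 + (0)²/250 = 0.2 + 0 = 0.20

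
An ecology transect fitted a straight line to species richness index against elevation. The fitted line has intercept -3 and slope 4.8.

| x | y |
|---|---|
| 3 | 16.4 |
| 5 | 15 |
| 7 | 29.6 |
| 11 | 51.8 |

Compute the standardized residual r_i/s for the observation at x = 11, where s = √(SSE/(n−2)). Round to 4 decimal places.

x=3: ŷ = -3 + 4.8·3 = 11.4; r = 16.4 − 11.4 = 5
x=5: ŷ = -3 + 4.8·5 = 21; r = 15 − 21 = -6
x=7: ŷ = -3 + 4.8·7 = 30.6; r = 29.6 − 30.6 = -1
x=11: ŷ = -3 + 4.8·11 = 49.8; r = 51.8 − 49.8 = 2
SSE = 25 + 36 + 1 + 4 = 66
s = √(66/2) = 5.74456
r/s = 2 / 5.74456 = 0.3482

0.3482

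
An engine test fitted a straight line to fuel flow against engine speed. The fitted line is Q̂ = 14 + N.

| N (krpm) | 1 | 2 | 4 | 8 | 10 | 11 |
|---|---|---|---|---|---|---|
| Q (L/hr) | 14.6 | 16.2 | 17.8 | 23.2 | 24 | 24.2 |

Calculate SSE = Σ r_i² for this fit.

N=1: Q̂ = 14 + 1 = 15; r = 14.6 − 15 = -0.4
N=2: Q̂ = 14 + 2 = 16; r = 16.2 − 16 = 0.2
N=4: Q̂ = 14 + 4 = 18; r = 17.8 − 18 = -0.2
N=8: Q̂ = 14 + 8 = 22; r = 23.2 − 22 = 1.2
N=10: Q̂ = 14 + 10 = 24; r = 24 − 24 = 0
N=11: Q̂ = 14 + 11 = 25; r = 24.2 − 25 = -0.8
SSE = 0.16 + 0.04 + 0.04 + 1.44 + 0 + 0.64 = 2.32

SSE = 2.32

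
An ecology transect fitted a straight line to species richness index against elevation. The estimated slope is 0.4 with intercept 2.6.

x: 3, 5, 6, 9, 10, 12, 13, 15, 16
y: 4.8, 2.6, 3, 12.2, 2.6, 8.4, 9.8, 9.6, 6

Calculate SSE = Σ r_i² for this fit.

SSE = 76

x=3: ŷ = 2.6 + 0.4·3 = 3.8; r = 4.8 − 3.8 = 1
x=5: ŷ = 2.6 + 0.4·5 = 4.6; r = 2.6 − 4.6 = -2
x=6: ŷ = 2.6 + 0.4·6 = 5; r = 3 − 5 = -2
x=9: ŷ = 2.6 + 0.4·9 = 6.2; r = 12.2 − 6.2 = 6
x=10: ŷ = 2.6 + 0.4·10 = 6.6; r = 2.6 − 6.6 = -4
x=12: ŷ = 2.6 + 0.4·12 = 7.4; r = 8.4 − 7.4 = 1
x=13: ŷ = 2.6 + 0.4·13 = 7.8; r = 9.8 − 7.8 = 2
x=15: ŷ = 2.6 + 0.4·15 = 8.6; r = 9.6 − 8.6 = 1
x=16: ŷ = 2.6 + 0.4·16 = 9; r = 6 − 9 = -3
SSE = 1 + 4 + 4 + 36 + 16 + 1 + 4 + 1 + 9 = 76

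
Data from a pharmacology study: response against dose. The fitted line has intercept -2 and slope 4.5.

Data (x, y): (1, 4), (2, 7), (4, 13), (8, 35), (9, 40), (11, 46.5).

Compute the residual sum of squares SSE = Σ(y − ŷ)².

x=1: ŷ = -2 + 4.5·1 = 2.5; r = 4 − 2.5 = 1.5
x=2: ŷ = -2 + 4.5·2 = 7; r = 7 − 7 = 0
x=4: ŷ = -2 + 4.5·4 = 16; r = 13 − 16 = -3
x=8: ŷ = -2 + 4.5·8 = 34; r = 35 − 34 = 1
x=9: ŷ = -2 + 4.5·9 = 38.5; r = 40 − 38.5 = 1.5
x=11: ŷ = -2 + 4.5·11 = 47.5; r = 46.5 − 47.5 = -1
SSE = 2.25 + 0 + 9 + 1 + 2.25 + 1 = 15.5

SSE = 15.5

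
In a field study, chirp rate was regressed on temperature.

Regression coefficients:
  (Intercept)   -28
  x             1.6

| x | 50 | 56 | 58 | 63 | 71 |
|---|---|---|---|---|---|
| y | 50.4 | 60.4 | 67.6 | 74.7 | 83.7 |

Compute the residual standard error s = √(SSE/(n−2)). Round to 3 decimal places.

s = 2.521

x=50: ŷ = -28 + 1.6·50 = 52; r = 50.4 − 52 = -1.6
x=56: ŷ = -28 + 1.6·56 = 61.6; r = 60.4 − 61.6 = -1.2
x=58: ŷ = -28 + 1.6·58 = 64.8; r = 67.6 − 64.8 = 2.8
x=63: ŷ = -28 + 1.6·63 = 72.8; r = 74.7 − 72.8 = 1.9
x=71: ŷ = -28 + 1.6·71 = 85.6; r = 83.7 − 85.6 = -1.9
SSE = 2.56 + 1.44 + 7.84 + 3.61 + 3.61 = 19.06
s = √(19.06/3) = √6.35333 ≈ 2.521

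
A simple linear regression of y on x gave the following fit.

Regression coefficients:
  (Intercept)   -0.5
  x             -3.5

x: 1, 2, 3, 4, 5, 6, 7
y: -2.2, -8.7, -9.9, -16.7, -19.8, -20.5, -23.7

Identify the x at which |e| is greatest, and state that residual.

x=1: ŷ = -0.5 − 3.5·1 = -4; e = -2.2 − (-4) = 1.8
x=2: ŷ = -0.5 − 3.5·2 = -7.5; e = -8.7 − (-7.5) = -1.2
x=3: ŷ = -0.5 − 3.5·3 = -11; e = -9.9 − (-11) = 1.1
x=4: ŷ = -0.5 − 3.5·4 = -14.5; e = -16.7 − (-14.5) = -2.2
x=5: ŷ = -0.5 − 3.5·5 = -18; e = -19.8 − (-18) = -1.8
x=6: ŷ = -0.5 − 3.5·6 = -21.5; e = -20.5 − (-21.5) = 1
x=7: ŷ = -0.5 − 3.5·7 = -25; e = -23.7 − (-25) = 1.3
Largest |e| is 2.2 at x = 4, residual -2.2.

x = 4, e = -2.2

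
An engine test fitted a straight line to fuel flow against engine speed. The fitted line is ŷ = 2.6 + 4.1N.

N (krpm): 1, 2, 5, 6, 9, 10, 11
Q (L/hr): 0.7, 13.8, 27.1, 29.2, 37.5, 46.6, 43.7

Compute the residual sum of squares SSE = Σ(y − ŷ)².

N=1: ŷ = 2.6 + 4.1·1 = 6.7; e = 0.7 − 6.7 = -6
N=2: ŷ = 2.6 + 4.1·2 = 10.8; e = 13.8 − 10.8 = 3
N=5: ŷ = 2.6 + 4.1·5 = 23.1; e = 27.1 − 23.1 = 4
N=6: ŷ = 2.6 + 4.1·6 = 27.2; e = 29.2 − 27.2 = 2
N=9: ŷ = 2.6 + 4.1·9 = 39.5; e = 37.5 − 39.5 = -2
N=10: ŷ = 2.6 + 4.1·10 = 43.6; e = 46.6 − 43.6 = 3
N=11: ŷ = 2.6 + 4.1·11 = 47.7; e = 43.7 − 47.7 = -4
SSE = 36 + 9 + 16 + 4 + 4 + 9 + 16 = 94

SSE = 94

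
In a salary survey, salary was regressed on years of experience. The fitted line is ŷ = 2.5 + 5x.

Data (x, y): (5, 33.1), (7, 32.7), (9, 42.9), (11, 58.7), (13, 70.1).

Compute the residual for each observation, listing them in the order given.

x=5: ŷ = 2.5 + 5·5 = 27.5; e = 33.1 − 27.5 = 5.6
x=7: ŷ = 2.5 + 5·7 = 37.5; e = 32.7 − 37.5 = -4.8
x=9: ŷ = 2.5 + 5·9 = 47.5; e = 42.9 − 47.5 = -4.6
x=11: ŷ = 2.5 + 5·11 = 57.5; e = 58.7 − 57.5 = 1.2
x=13: ŷ = 2.5 + 5·13 = 67.5; e = 70.1 − 67.5 = 2.6

5.6, -4.8, -4.6, 1.2, 2.6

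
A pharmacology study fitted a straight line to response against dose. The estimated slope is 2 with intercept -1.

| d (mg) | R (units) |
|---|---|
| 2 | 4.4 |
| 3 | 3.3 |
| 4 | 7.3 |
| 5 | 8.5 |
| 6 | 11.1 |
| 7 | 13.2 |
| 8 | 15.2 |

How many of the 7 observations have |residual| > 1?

2

d=2: R̂ = -1 + 2·2 = 3; e = 4.4 − 3 = 1.4
d=3: R̂ = -1 + 2·3 = 5; e = 3.3 − 5 = -1.7
d=4: R̂ = -1 + 2·4 = 7; e = 7.3 − 7 = 0.3
d=5: R̂ = -1 + 2·5 = 9; e = 8.5 − 9 = -0.5
d=6: R̂ = -1 + 2·6 = 11; e = 11.1 − 11 = 0.1
d=7: R̂ = -1 + 2·7 = 13; e = 13.2 − 13 = 0.2
d=8: R̂ = -1 + 2·8 = 15; e = 15.2 − 15 = 0.2
|e| > 1: d=2 (|e|=1.4), d=3 (|e|=1.7) → 2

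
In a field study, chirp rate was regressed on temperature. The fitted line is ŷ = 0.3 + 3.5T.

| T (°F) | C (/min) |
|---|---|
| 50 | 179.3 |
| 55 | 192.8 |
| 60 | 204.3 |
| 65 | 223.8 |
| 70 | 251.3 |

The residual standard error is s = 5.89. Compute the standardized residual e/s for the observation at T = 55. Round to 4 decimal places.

ŷ = 0.3 + 3.5·55 = 192.8
e = 192.8 − 192.8 = 0
e/s = 0 / 5.89 = 0.0000

0.0000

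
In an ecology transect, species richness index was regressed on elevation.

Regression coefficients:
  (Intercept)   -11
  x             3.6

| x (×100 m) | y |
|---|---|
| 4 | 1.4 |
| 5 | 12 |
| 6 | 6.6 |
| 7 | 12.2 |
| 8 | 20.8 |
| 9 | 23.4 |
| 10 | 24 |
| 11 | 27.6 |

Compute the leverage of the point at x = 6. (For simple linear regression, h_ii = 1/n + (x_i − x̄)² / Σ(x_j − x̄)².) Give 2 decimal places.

h = 0.18

x̄ = (4 + 5 + 6 + 7 + 8 + 9 + 10 + 11)/8 = 7.5
Σ(x − x̄)² = 12.25 + 6.25 + 2.25 + 0.25 + 0.25 + 2.25 + 6.25 + 12.25 = 42
h = 1/8 + (-1.5)²/42 = 0.125 + 0.0535714 = 0.18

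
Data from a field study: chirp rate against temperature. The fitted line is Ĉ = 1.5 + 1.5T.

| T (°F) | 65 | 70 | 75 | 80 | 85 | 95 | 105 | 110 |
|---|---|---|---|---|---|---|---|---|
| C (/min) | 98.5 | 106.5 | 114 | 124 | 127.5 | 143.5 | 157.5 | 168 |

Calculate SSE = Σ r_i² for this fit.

T=65: Ĉ = 1.5 + 1.5·65 = 99; r = 98.5 − 99 = -0.5
T=70: Ĉ = 1.5 + 1.5·70 = 106.5; r = 106.5 − 106.5 = 0
T=75: Ĉ = 1.5 + 1.5·75 = 114; r = 114 − 114 = 0
T=80: Ĉ = 1.5 + 1.5·80 = 121.5; r = 124 − 121.5 = 2.5
T=85: Ĉ = 1.5 + 1.5·85 = 129; r = 127.5 − 129 = -1.5
T=95: Ĉ = 1.5 + 1.5·95 = 144; r = 143.5 − 144 = -0.5
T=105: Ĉ = 1.5 + 1.5·105 = 159; r = 157.5 − 159 = -1.5
T=110: Ĉ = 1.5 + 1.5·110 = 166.5; r = 168 − 166.5 = 1.5
SSE = 0.25 + 0 + 0 + 6.25 + 2.25 + 0.25 + 2.25 + 2.25 = 13.5

SSE = 13.5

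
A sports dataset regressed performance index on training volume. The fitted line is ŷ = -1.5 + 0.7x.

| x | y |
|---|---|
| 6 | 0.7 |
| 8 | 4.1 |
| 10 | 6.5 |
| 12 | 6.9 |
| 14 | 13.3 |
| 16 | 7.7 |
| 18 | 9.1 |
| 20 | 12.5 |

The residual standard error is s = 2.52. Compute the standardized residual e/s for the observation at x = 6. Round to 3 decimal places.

ŷ = -1.5 + 0.7·6 = 2.7
e = 0.7 − 2.7 = -2
e/s = -2 / 2.52 = -0.794

-0.794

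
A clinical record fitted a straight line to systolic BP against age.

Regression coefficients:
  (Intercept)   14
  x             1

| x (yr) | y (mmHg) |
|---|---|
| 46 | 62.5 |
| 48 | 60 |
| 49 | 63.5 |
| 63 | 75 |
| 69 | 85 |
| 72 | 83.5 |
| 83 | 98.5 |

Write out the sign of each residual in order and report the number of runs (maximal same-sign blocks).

7 runs

x=46: ŷ = 14 + 46 = 60; r = 62.5 − 60 = 2.5
x=48: ŷ = 14 + 48 = 62; r = 60 − 62 = -2
x=49: ŷ = 14 + 49 = 63; r = 63.5 − 63 = 0.5
x=63: ŷ = 14 + 63 = 77; r = 75 − 77 = -2
x=69: ŷ = 14 + 69 = 83; r = 85 − 83 = 2
x=72: ŷ = 14 + 72 = 86; r = 83.5 − 86 = -2.5
x=83: ŷ = 14 + 83 = 97; r = 98.5 − 97 = 1.5
Signs: + − + − + − +
Runs: +×1, −×1, +×1, −×1, +×1, −×1, +×1 → 7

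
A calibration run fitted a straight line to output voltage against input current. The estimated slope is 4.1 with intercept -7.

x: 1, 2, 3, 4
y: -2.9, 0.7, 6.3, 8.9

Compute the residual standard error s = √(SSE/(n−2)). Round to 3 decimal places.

x=1: ŷ = -7 + 4.1·1 = -2.9; e = -2.9 − (-2.9) = 0
x=2: ŷ = -7 + 4.1·2 = 1.2; e = 0.7 − 1.2 = -0.5
x=3: ŷ = -7 + 4.1·3 = 5.3; e = 6.3 − 5.3 = 1
x=4: ŷ = -7 + 4.1·4 = 9.4; e = 8.9 − 9.4 = -0.5
SSE = 0 + 0.25 + 1 + 0.25 = 1.5
s = √(1.5/2) = √0.75 ≈ 0.866

s = 0.866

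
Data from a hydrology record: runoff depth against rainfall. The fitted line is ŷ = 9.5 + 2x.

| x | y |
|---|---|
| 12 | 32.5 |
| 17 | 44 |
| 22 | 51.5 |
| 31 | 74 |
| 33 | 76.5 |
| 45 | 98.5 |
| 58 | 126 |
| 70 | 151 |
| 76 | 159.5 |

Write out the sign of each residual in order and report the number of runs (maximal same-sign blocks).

x=12: ŷ = 9.5 + 2·12 = 33.5; e = 32.5 − 33.5 = -1
x=17: ŷ = 9.5 + 2·17 = 43.5; e = 44 − 43.5 = 0.5
x=22: ŷ = 9.5 + 2·22 = 53.5; e = 51.5 − 53.5 = -2
x=31: ŷ = 9.5 + 2·31 = 71.5; e = 74 − 71.5 = 2.5
x=33: ŷ = 9.5 + 2·33 = 75.5; e = 76.5 − 75.5 = 1
x=45: ŷ = 9.5 + 2·45 = 99.5; e = 98.5 − 99.5 = -1
x=58: ŷ = 9.5 + 2·58 = 125.5; e = 126 − 125.5 = 0.5
x=70: ŷ = 9.5 + 2·70 = 149.5; e = 151 − 149.5 = 1.5
x=76: ŷ = 9.5 + 2·76 = 161.5; e = 159.5 − 161.5 = -2
Signs: − + − + + − + + −
Runs: −×1, +×1, −×1, +×2, −×1, +×2, −×1 → 7

7 runs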